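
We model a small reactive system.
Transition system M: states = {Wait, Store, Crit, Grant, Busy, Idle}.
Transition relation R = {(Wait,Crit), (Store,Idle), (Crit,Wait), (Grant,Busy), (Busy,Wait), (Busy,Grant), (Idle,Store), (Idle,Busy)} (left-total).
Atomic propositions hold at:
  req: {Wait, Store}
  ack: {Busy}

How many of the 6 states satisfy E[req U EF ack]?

4

EF ack: least fixpoint, start Z0 = {Busy}, add states with some successor in Z. Z1 = {Grant, Busy, Idle}; Z2 = {Store, Grant, Busy, Idle}; fixed.
Sat(EF ack) = {Store, Grant, Busy, Idle}
E[req U EF ack]: least fixpoint, start Z0 = Sat(EF ack) = {Store, Grant, Busy, Idle}, add states in Sat(req) with some successor in Z. Already a fixed point.
Sat(E[req U EF ack]) = {Store, Grant, Busy, Idle}
|Sat(E[req U EF ack])| = |{Store, Grant, Busy, Idle}| = 4.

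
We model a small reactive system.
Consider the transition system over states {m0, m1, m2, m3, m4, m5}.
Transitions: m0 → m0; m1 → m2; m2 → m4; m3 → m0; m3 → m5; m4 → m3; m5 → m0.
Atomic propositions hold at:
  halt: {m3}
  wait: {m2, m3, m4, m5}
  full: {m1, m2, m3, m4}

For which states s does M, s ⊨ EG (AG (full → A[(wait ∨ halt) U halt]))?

{m0, m2, m3, m4, m5}

Sat(wait ∨ halt) = {m2, m3, m4, m5}
A[(wait ∨ halt) U halt]: least fixpoint, start Z0 = Sat(halt) = {m3}, add states in Sat(wait ∨ halt) with every successor in Z. Z1 = {m3, m4}; Z2 = {m2, m3, m4}; fixed.
Sat(A[(wait ∨ halt) U halt]) = {m2, m3, m4}
Sat(full → A[(wait ∨ halt) U halt]) = {m0, m2, m3, m4, m5}
AG (full → A[(wait ∨ halt) U halt]): greatest fixpoint, start Z0 = {m0, m2, m3, m4, m5}, keep only states in Sat with every successor in Z. Already a fixed point.
Sat(AG (full → A[(wait ∨ halt) U halt])) = {m0, m2, m3, m4, m5}
EG (AG (full → A[(wait ∨ halt) U halt])): greatest fixpoint, start Z0 = {m0, m2, m3, m4, m5}, keep only states in Sat with some successor in Z. Already a fixed point.
Sat(EG (AG (full → A[(wait ∨ halt) U halt]))) = {m0, m2, m3, m4, m5}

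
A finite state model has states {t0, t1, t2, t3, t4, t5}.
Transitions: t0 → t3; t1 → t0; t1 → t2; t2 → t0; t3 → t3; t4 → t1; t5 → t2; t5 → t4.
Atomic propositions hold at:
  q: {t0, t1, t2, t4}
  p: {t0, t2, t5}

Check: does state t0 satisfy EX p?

Sat(EX p) = {s : some successor in {t0, t2, t5}} = {t1, t2, t5}
t0 ∉ Sat(EX p) = {t1, t2, t5}, so the formula does not hold at t0.

No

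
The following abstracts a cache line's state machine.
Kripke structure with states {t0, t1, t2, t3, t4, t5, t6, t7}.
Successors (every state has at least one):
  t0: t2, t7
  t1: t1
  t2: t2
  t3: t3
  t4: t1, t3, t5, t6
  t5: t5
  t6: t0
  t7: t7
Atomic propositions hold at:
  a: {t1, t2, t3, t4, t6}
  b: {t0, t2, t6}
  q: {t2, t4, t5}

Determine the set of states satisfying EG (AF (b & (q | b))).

Sat(q | b) = {t0, t2, t4, t5, t6}
Sat(b & (q | b)) = {t0, t2, t6}
AF (b & (q | b)): least fixpoint, start Z0 = {t0, t2, t6}, add states with every successor in Z. Already a fixed point.
Sat(AF (b & (q | b))) = {t0, t2, t6}
EG (AF (b & (q | b))): greatest fixpoint, start Z0 = {t0, t2, t6}, keep only states in Sat with some successor in Z. Already a fixed point.
Sat(EG (AF (b & (q | b)))) = {t0, t2, t6}

{t0, t2, t6}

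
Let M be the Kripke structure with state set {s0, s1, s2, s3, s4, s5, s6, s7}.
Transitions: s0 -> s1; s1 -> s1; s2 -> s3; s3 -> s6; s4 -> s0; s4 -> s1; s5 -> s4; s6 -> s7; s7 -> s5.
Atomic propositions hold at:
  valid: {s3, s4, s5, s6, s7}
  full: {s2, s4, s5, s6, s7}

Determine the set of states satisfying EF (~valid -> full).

{s2, s3, s4, s5, s6, s7}

Sat(~valid) = {s0, s1, s2}
Sat(~valid -> full) = {s2, s3, s4, s5, s6, s7}
EF (~valid -> full): least fixpoint, start Z0 = {s2, s3, s4, s5, s6, s7}, add states with some successor in Z. Already a fixed point.
Sat(EF (~valid -> full)) = {s2, s3, s4, s5, s6, s7}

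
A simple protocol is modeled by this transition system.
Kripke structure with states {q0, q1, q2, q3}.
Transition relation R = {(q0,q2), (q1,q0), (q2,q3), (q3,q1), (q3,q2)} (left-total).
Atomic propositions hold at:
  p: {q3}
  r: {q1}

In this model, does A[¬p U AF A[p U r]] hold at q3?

No

Sat(¬p) = {q0, q1, q2}
A[p U r]: least fixpoint, start Z0 = Sat(r) = {q1}, add states in Sat(p) with every successor in Z. Already a fixed point.
Sat(A[p U r]) = {q1}
AF A[p U r]: least fixpoint, start Z0 = {q1}, add states with every successor in Z. Already a fixed point.
Sat(AF A[p U r]) = {q1}
A[¬p U AF A[p U r]]: least fixpoint, start Z0 = Sat(AF A[p U r]) = {q1}, add states in Sat(¬p) with every successor in Z. Already a fixed point.
Sat(A[¬p U AF A[p U r]]) = {q1}
q3 ∉ Sat(A[¬p U AF A[p U r]]) = {q1}, so the formula does not hold at q3.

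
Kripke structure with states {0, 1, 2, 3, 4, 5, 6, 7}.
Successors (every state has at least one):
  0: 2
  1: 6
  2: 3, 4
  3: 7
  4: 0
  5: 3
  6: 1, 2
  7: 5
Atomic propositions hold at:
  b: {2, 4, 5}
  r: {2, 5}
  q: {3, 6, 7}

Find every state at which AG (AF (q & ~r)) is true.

{3, 5, 7}

Sat(~r) = {0, 1, 3, 4, 6, 7}
Sat(q & ~r) = {3, 6, 7}
AF (q & ~r): least fixpoint, start Z0 = {3, 6, 7}, add states with every successor in Z. Z1 = {1, 3, 5, 6, 7}; fixed.
Sat(AF (q & ~r)) = {1, 3, 5, 6, 7}
AG (AF (q & ~r)): greatest fixpoint, start Z0 = {1, 3, 5, 6, 7}, keep only states in Sat with every successor in Z. Z1 = {1, 3, 5, 7}; Z2 = {3, 5, 7}; fixed.
Sat(AG (AF (q & ~r))) = {3, 5, 7}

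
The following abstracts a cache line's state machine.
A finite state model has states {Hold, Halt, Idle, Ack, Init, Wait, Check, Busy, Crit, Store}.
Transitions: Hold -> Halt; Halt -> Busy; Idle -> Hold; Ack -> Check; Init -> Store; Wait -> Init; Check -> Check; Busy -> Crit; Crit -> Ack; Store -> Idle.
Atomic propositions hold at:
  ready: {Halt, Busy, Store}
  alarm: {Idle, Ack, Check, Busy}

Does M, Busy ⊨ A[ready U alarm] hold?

Yes

A[ready U alarm]: least fixpoint, start Z0 = Sat(alarm) = {Idle, Ack, Check, Busy}, add states in Sat(ready) with every successor in Z. Z1 = {Halt, Idle, Ack, Check, Busy, Store}; fixed.
Sat(A[ready U alarm]) = {Halt, Idle, Ack, Check, Busy, Store}
Busy ∈ Sat(A[ready U alarm]) = {Halt, Idle, Ack, Check, Busy, Store}, so the formula holds at Busy.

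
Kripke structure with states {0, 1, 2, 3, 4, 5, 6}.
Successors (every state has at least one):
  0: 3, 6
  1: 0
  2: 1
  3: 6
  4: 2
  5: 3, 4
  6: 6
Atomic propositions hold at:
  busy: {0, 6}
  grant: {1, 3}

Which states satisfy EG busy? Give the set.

{0, 6}

EG busy: greatest fixpoint, start Z0 = {0, 6}, keep only states in Sat with some successor in Z. Already a fixed point.
Sat(EG busy) = {0, 6}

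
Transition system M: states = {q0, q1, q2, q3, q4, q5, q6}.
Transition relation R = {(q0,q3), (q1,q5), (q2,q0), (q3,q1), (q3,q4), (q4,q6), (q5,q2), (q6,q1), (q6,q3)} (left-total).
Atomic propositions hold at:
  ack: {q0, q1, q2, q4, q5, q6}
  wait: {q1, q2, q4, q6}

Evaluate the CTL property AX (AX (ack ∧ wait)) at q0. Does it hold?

Sat(ack ∧ wait) = {q1, q2, q4, q6}
Sat(AX (ack ∧ wait)) = {s : every successor in {q1, q2, q4, q6}} = {q3, q4, q5}
Sat(AX (AX (ack ∧ wait))) = {s : every successor in {q3, q4, q5}} = {q0, q1}
q0 ∈ Sat(AX (AX (ack ∧ wait))) = {q0, q1}, so the formula holds at q0.

Yes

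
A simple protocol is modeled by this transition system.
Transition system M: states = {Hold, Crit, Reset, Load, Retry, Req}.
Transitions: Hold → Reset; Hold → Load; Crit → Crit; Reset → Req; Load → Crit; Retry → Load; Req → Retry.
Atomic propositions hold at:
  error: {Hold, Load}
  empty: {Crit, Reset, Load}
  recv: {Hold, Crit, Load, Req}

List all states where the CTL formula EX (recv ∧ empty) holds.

{Hold, Crit, Load, Retry}

Sat(recv ∧ empty) = {Crit, Load}
Sat(EX (recv ∧ empty)) = {s : some successor in {Crit, Load}} = {Hold, Crit, Load, Retry}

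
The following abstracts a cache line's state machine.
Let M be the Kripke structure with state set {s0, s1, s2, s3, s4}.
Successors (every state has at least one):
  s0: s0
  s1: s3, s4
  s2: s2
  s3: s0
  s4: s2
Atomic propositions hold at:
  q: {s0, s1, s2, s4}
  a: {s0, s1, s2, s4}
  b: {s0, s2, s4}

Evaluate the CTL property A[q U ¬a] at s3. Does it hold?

Sat(¬a) = {s3}
A[q U ¬a]: least fixpoint, start Z0 = Sat(¬a) = {s3}, add states in Sat(q) with every successor in Z. Already a fixed point.
Sat(A[q U ¬a]) = {s3}
s3 ∈ Sat(A[q U ¬a]) = {s3}, so the formula holds at s3.

Yes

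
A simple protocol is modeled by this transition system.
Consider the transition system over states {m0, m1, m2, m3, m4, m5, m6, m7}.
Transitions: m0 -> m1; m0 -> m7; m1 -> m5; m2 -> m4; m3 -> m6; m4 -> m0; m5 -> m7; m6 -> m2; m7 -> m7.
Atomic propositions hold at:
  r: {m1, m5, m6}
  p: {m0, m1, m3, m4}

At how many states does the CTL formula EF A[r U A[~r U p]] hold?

6

Sat(~r) = {m0, m2, m3, m4, m7}
A[~r U p]: least fixpoint, start Z0 = Sat(p) = {m0, m1, m3, m4}, add states in Sat(~r) with every successor in Z. Z1 = {m0, m1, m2, m3, m4}; fixed.
Sat(A[~r U p]) = {m0, m1, m2, m3, m4}
A[r U A[~r U p]]: least fixpoint, start Z0 = Sat(A[~r U p]) = {m0, m1, m2, m3, m4}, add states in Sat(r) with every successor in Z. Z1 = {m0, m1, m2, m3, m4, m6}; fixed.
Sat(A[r U A[~r U p]]) = {m0, m1, m2, m3, m4, m6}
EF A[r U A[~r U p]]: least fixpoint, start Z0 = {m0, m1, m2, m3, m4, m6}, add states with some successor in Z. Already a fixed point.
Sat(EF A[r U A[~r U p]]) = {m0, m1, m2, m3, m4, m6}
|Sat(EF A[r U A[~r U p]])| = |{m0, m1, m2, m3, m4, m6}| = 6.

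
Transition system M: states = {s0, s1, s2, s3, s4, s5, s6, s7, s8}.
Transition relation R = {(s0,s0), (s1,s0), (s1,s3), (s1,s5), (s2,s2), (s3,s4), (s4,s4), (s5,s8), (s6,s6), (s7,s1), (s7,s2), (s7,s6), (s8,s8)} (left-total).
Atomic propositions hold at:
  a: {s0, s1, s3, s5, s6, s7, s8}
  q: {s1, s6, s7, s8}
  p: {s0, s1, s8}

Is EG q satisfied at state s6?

EG q: greatest fixpoint, start Z0 = {s1, s6, s7, s8}, keep only states in Sat with some successor in Z. Z1 = {s6, s7, s8}; fixed.
Sat(EG q) = {s6, s7, s8}
s6 ∈ Sat(EG q) = {s6, s7, s8}, so the formula holds at s6.

Yes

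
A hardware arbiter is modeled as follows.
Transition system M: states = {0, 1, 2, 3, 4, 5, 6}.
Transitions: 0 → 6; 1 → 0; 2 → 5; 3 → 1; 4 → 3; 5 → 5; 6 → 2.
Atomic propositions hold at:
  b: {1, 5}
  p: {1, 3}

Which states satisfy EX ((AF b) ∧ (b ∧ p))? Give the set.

{3}

AF b: least fixpoint, start Z0 = {1, 5}, add states with every successor in Z. Z1 = {1, 2, 3, 5}; Z2 = {1, 2, 3, 4, 5, 6}; Z3 = {0, 1, 2, 3, 4, 5, 6}; fixed.
Sat(AF b) = {0, 1, 2, 3, 4, 5, 6}
Sat(b ∧ p) = {1}
Sat((AF b) ∧ (b ∧ p)) = {1}
Sat(EX ((AF b) ∧ (b ∧ p))) = {s : some successor in {1}} = {3}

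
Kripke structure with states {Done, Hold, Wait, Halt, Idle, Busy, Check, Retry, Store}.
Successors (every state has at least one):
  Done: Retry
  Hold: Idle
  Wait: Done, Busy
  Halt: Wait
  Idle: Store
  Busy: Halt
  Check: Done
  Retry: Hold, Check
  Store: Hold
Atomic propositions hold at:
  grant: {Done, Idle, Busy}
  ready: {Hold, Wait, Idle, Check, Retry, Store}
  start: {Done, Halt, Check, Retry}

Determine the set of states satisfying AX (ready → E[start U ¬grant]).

{Done, Wait, Halt, Idle, Busy, Check, Retry, Store}

Sat(¬grant) = {Hold, Wait, Halt, Check, Retry, Store}
E[start U ¬grant]: least fixpoint, start Z0 = Sat(¬grant) = {Hold, Wait, Halt, Check, Retry, Store}, add states in Sat(start) with some successor in Z. Z1 = {Done, Hold, Wait, Halt, Check, Retry, Store}; fixed.
Sat(E[start U ¬grant]) = {Done, Hold, Wait, Halt, Check, Retry, Store}
Sat(ready → E[start U ¬grant]) = {Done, Hold, Wait, Halt, Busy, Check, Retry, Store}
Sat(AX (ready → E[start U ¬grant])) = {s : every successor in {Done, Hold, Wait, Halt, Busy, Check, Retry, Store}} = {Done, Wait, Halt, Idle, Busy, Check, Retry, Store}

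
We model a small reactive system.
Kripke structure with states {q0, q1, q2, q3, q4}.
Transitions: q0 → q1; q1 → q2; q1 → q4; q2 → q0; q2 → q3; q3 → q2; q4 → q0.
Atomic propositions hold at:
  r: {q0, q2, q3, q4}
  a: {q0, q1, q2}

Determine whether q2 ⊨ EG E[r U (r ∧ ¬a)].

Sat(¬a) = {q3, q4}
Sat(r ∧ ¬a) = {q3, q4}
E[r U (r ∧ ¬a)]: least fixpoint, start Z0 = Sat((r ∧ ¬a)) = {q3, q4}, add states in Sat(r) with some successor in Z. Z1 = {q2, q3, q4}; fixed.
Sat(E[r U (r ∧ ¬a)]) = {q2, q3, q4}
EG E[r U (r ∧ ¬a)]: greatest fixpoint, start Z0 = {q2, q3, q4}, keep only states in Sat with some successor in Z. Z1 = {q2, q3}; fixed.
Sat(EG E[r U (r ∧ ¬a)]) = {q2, q3}
q2 ∈ Sat(EG E[r U (r ∧ ¬a)]) = {q2, q3}, so the formula holds at q2.

Yes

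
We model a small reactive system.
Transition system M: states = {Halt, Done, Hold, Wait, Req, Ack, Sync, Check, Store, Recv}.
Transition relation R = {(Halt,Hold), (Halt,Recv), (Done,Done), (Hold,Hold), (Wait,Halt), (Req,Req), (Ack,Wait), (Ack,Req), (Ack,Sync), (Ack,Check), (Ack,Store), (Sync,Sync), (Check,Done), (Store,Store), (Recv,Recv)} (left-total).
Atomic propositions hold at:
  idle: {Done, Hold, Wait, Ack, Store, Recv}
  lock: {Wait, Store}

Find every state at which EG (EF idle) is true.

{Halt, Done, Hold, Wait, Ack, Check, Store, Recv}

EF idle: least fixpoint, start Z0 = {Done, Hold, Wait, Ack, Store, Recv}, add states with some successor in Z. Z1 = {Halt, Done, Hold, Wait, Ack, Check, Store, Recv}; fixed.
Sat(EF idle) = {Halt, Done, Hold, Wait, Ack, Check, Store, Recv}
EG (EF idle): greatest fixpoint, start Z0 = {Halt, Done, Hold, Wait, Ack, Check, Store, Recv}, keep only states in Sat with some successor in Z. Already a fixed point.
Sat(EG (EF idle)) = {Halt, Done, Hold, Wait, Ack, Check, Store, Recv}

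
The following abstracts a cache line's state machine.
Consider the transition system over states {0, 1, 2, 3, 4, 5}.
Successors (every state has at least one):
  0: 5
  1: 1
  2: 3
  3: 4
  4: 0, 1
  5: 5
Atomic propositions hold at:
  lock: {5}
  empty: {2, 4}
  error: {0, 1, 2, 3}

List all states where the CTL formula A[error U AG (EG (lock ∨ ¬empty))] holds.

Sat(¬empty) = {0, 1, 3, 5}
Sat(lock ∨ ¬empty) = {0, 1, 3, 5}
EG (lock ∨ ¬empty): greatest fixpoint, start Z0 = {0, 1, 3, 5}, keep only states in Sat with some successor in Z. Z1 = {0, 1, 5}; fixed.
Sat(EG (lock ∨ ¬empty)) = {0, 1, 5}
AG (EG (lock ∨ ¬empty)): greatest fixpoint, start Z0 = {0, 1, 5}, keep only states in Sat with every successor in Z. Already a fixed point.
Sat(AG (EG (lock ∨ ¬empty))) = {0, 1, 5}
A[error U AG (EG (lock ∨ ¬empty))]: least fixpoint, start Z0 = Sat(AG (EG (lock ∨ ¬empty))) = {0, 1, 5}, add states in Sat(error) with every successor in Z. Already a fixed point.
Sat(A[error U AG (EG (lock ∨ ¬empty))]) = {0, 1, 5}

{0, 1, 5}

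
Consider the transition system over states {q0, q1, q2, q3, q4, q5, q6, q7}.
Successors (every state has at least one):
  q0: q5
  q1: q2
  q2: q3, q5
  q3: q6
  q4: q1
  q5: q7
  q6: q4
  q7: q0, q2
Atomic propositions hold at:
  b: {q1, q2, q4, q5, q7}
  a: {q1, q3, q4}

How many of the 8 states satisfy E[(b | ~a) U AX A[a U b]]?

7

Sat(~a) = {q0, q2, q5, q6, q7}
Sat(b | ~a) = {q0, q1, q2, q4, q5, q6, q7}
A[a U b]: least fixpoint, start Z0 = Sat(b) = {q1, q2, q4, q5, q7}, add states in Sat(a) with every successor in Z. Already a fixed point.
Sat(A[a U b]) = {q1, q2, q4, q5, q7}
Sat(AX A[a U b]) = {s : every successor in {q1, q2, q4, q5, q7}} = {q0, q1, q4, q5, q6}
E[(b | ~a) U AX A[a U b]]: least fixpoint, start Z0 = Sat(AX A[a U b]) = {q0, q1, q4, q5, q6}, add states in Sat(b | ~a) with some successor in Z. Z1 = {q0, q1, q2, q4, q5, q6, q7}; fixed.
Sat(E[(b | ~a) U AX A[a U b]]) = {q0, q1, q2, q4, q5, q6, q7}
|Sat(E[(b | ~a) U AX A[a U b]])| = |{q0, q1, q2, q4, q5, q6, q7}| = 7.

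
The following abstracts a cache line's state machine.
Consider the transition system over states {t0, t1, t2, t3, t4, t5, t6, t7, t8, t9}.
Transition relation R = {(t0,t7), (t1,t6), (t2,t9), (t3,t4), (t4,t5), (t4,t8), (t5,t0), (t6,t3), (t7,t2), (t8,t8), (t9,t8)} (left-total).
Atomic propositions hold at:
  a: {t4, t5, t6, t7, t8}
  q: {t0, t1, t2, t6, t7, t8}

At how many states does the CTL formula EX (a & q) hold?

5

Sat(a & q) = {t6, t7, t8}
Sat(EX (a & q)) = {s : some successor in {t6, t7, t8}} = {t0, t1, t4, t8, t9}
|Sat(EX (a & q))| = |{t0, t1, t4, t8, t9}| = 5.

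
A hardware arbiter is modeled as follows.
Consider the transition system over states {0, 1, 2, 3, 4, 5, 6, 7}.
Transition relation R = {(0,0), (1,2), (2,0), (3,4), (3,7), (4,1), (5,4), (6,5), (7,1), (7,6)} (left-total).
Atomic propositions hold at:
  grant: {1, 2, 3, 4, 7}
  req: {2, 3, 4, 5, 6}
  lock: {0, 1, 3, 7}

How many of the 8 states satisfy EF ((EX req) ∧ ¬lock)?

4

Sat(EX req) = {s : some successor in {2, 3, 4, 5, 6}} = {1, 3, 5, 6, 7}
Sat(¬lock) = {2, 4, 5, 6}
Sat((EX req) ∧ ¬lock) = {5, 6}
EF ((EX req) ∧ ¬lock): least fixpoint, start Z0 = {5, 6}, add states with some successor in Z. Z1 = {5, 6, 7}; Z2 = {3, 5, 6, 7}; fixed.
Sat(EF ((EX req) ∧ ¬lock)) = {3, 5, 6, 7}
|Sat(EF ((EX req) ∧ ¬lock))| = |{3, 5, 6, 7}| = 4.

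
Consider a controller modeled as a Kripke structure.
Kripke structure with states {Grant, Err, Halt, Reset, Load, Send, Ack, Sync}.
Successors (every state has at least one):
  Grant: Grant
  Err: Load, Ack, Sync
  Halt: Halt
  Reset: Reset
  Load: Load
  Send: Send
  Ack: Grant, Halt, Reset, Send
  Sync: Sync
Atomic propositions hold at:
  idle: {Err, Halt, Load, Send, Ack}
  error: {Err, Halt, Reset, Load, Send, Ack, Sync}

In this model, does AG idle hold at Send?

AG idle: greatest fixpoint, start Z0 = {Err, Halt, Load, Send, Ack}, keep only states in Sat with every successor in Z. Z1 = {Halt, Load, Send}; fixed.
Sat(AG idle) = {Halt, Load, Send}
Send ∈ Sat(AG idle) = {Halt, Load, Send}, so the formula holds at Send.

Yes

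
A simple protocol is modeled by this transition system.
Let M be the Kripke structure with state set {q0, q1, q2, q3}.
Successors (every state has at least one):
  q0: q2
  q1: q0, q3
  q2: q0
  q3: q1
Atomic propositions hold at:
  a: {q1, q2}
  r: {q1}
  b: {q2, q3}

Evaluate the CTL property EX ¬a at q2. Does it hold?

Yes

Sat(¬a) = {q0, q3}
Sat(EX ¬a) = {s : some successor in {q0, q3}} = {q1, q2}
q2 ∈ Sat(EX ¬a) = {q1, q2}, so the formula holds at q2.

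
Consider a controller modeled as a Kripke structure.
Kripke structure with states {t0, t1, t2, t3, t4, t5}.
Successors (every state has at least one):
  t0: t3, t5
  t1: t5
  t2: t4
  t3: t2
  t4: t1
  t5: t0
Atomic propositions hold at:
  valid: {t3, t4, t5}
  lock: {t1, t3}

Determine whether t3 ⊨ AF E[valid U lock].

E[valid U lock]: least fixpoint, start Z0 = Sat(lock) = {t1, t3}, add states in Sat(valid) with some successor in Z. Z1 = {t1, t3, t4}; fixed.
Sat(E[valid U lock]) = {t1, t3, t4}
AF E[valid U lock]: least fixpoint, start Z0 = {t1, t3, t4}, add states with every successor in Z. Z1 = {t1, t2, t3, t4}; fixed.
Sat(AF E[valid U lock]) = {t1, t2, t3, t4}
t3 ∈ Sat(AF E[valid U lock]) = {t1, t2, t3, t4}, so the formula holds at t3.

Yes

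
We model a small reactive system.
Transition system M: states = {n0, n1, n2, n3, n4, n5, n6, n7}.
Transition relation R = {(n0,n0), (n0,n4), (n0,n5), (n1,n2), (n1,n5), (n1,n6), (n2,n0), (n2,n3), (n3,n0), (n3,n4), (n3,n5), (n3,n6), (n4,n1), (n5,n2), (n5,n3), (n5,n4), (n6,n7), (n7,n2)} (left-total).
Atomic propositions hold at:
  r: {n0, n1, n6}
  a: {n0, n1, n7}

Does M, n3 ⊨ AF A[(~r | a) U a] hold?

No

Sat(~r) = {n2, n3, n4, n5, n7}
Sat(~r | a) = {n0, n1, n2, n3, n4, n5, n7}
A[(~r | a) U a]: least fixpoint, start Z0 = Sat(a) = {n0, n1, n7}, add states in Sat(~r | a) with every successor in Z. Z1 = {n0, n1, n4, n7}; fixed.
Sat(A[(~r | a) U a]) = {n0, n1, n4, n7}
AF A[(~r | a) U a]: least fixpoint, start Z0 = {n0, n1, n4, n7}, add states with every successor in Z. Z1 = {n0, n1, n4, n6, n7}; fixed.
Sat(AF A[(~r | a) U a]) = {n0, n1, n4, n6, n7}
n3 ∉ Sat(AF A[(~r | a) U a]) = {n0, n1, n4, n6, n7}, so the formula does not hold at n3.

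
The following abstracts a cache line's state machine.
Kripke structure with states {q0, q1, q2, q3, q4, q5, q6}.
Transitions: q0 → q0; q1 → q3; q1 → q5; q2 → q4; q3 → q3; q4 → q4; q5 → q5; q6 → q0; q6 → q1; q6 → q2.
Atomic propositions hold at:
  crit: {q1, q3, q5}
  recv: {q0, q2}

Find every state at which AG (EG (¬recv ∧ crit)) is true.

Sat(¬recv) = {q1, q3, q4, q5, q6}
Sat(¬recv ∧ crit) = {q1, q3, q5}
EG (¬recv ∧ crit): greatest fixpoint, start Z0 = {q1, q3, q5}, keep only states in Sat with some successor in Z. Already a fixed point.
Sat(EG (¬recv ∧ crit)) = {q1, q3, q5}
AG (EG (¬recv ∧ crit)): greatest fixpoint, start Z0 = {q1, q3, q5}, keep only states in Sat with every successor in Z. Already a fixed point.
Sat(AG (EG (¬recv ∧ crit))) = {q1, q3, q5}

{q1, q3, q5}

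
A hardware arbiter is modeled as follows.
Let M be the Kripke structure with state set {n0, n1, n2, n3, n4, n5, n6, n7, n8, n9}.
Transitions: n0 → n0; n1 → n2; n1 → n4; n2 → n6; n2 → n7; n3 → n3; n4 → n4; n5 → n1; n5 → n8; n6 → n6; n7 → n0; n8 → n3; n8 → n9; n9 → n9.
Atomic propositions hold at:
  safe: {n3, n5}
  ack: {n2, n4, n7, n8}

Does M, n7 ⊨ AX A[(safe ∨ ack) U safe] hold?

Sat(safe ∨ ack) = {n2, n3, n4, n5, n7, n8}
A[(safe ∨ ack) U safe]: least fixpoint, start Z0 = Sat(safe) = {n3, n5}, add states in Sat(safe ∨ ack) with every successor in Z. Already a fixed point.
Sat(A[(safe ∨ ack) U safe]) = {n3, n5}
Sat(AX A[(safe ∨ ack) U safe]) = {s : every successor in {n3, n5}} = {n3}
n7 ∉ Sat(AX A[(safe ∨ ack) U safe]) = {n3}, so the formula does not hold at n7.

No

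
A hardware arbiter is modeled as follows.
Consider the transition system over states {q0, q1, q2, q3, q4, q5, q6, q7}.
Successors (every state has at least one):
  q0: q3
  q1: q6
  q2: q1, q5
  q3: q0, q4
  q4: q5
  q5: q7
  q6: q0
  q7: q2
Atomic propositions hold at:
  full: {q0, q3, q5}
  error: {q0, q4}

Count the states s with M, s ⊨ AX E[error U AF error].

AF error: least fixpoint, start Z0 = {q0, q4}, add states with every successor in Z. Z1 = {q0, q3, q4, q6}; Z2 = {q0, q1, q3, q4, q6}; fixed.
Sat(AF error) = {q0, q1, q3, q4, q6}
E[error U AF error]: least fixpoint, start Z0 = Sat(AF error) = {q0, q1, q3, q4, q6}, add states in Sat(error) with some successor in Z. Already a fixed point.
Sat(E[error U AF error]) = {q0, q1, q3, q4, q6}
Sat(AX E[error U AF error]) = {s : every successor in {q0, q1, q3, q4, q6}} = {q0, q1, q3, q6}
|Sat(AX E[error U AF error])| = |{q0, q1, q3, q6}| = 4.

4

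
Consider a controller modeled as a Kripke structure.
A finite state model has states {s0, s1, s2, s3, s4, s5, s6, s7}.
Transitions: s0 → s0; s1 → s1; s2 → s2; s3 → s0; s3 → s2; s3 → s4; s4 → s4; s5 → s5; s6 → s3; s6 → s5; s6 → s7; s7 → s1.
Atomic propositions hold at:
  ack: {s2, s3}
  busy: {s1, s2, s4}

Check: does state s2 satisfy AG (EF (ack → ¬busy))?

No

Sat(¬busy) = {s0, s3, s5, s6, s7}
Sat(ack → ¬busy) = {s0, s1, s3, s4, s5, s6, s7}
EF (ack → ¬busy): least fixpoint, start Z0 = {s0, s1, s3, s4, s5, s6, s7}, add states with some successor in Z. Already a fixed point.
Sat(EF (ack → ¬busy)) = {s0, s1, s3, s4, s5, s6, s7}
AG (EF (ack → ¬busy)): greatest fixpoint, start Z0 = {s0, s1, s3, s4, s5, s6, s7}, keep only states in Sat with every successor in Z. Z1 = {s0, s1, s4, s5, s6, s7}; Z2 = {s0, s1, s4, s5, s7}; fixed.
Sat(AG (EF (ack → ¬busy))) = {s0, s1, s4, s5, s7}
s2 ∉ Sat(AG (EF (ack → ¬busy))) = {s0, s1, s4, s5, s7}, so the formula does not hold at s2.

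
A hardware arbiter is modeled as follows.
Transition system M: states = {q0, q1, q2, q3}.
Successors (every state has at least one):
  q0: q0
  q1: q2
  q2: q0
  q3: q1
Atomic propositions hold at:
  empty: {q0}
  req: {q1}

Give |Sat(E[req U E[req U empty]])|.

1

E[req U empty]: least fixpoint, start Z0 = Sat(empty) = {q0}, add states in Sat(req) with some successor in Z. Already a fixed point.
Sat(E[req U empty]) = {q0}
E[req U E[req U empty]]: least fixpoint, start Z0 = Sat(E[req U empty]) = {q0}, add states in Sat(req) with some successor in Z. Already a fixed point.
Sat(E[req U E[req U empty]]) = {q0}
|Sat(E[req U E[req U empty]])| = |{q0}| = 1.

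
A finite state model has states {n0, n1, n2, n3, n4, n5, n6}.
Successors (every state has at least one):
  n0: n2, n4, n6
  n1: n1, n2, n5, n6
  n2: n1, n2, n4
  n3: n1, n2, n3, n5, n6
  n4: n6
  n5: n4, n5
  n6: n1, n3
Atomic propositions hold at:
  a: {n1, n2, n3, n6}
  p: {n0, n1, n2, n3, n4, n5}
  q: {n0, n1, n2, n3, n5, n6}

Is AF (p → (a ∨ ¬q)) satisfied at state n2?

Sat(¬q) = {n4}
Sat(a ∨ ¬q) = {n1, n2, n3, n4, n6}
Sat(p → (a ∨ ¬q)) = {n1, n2, n3, n4, n6}
AF (p → (a ∨ ¬q)): least fixpoint, start Z0 = {n1, n2, n3, n4, n6}, add states with every successor in Z. Z1 = {n0, n1, n2, n3, n4, n6}; fixed.
Sat(AF (p → (a ∨ ¬q))) = {n0, n1, n2, n3, n4, n6}
n2 ∈ Sat(AF (p → (a ∨ ¬q))) = {n0, n1, n2, n3, n4, n6}, so the formula holds at n2.

Yes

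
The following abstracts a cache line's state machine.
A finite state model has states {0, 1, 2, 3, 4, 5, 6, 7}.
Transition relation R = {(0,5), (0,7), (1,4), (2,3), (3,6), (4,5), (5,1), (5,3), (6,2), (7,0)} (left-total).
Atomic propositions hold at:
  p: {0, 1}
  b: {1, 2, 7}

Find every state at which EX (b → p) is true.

{0, 1, 2, 3, 4, 5, 7}

Sat(b → p) = {0, 1, 3, 4, 5, 6}
Sat(EX (b → p)) = {s : some successor in {0, 1, 3, 4, 5, 6}} = {0, 1, 2, 3, 4, 5, 7}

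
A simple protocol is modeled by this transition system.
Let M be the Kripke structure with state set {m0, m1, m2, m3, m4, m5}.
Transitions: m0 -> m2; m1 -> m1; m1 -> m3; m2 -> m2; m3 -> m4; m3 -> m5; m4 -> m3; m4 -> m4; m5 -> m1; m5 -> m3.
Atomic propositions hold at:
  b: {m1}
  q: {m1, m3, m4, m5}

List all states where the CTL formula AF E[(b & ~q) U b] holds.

{m1}

Sat(~q) = {m0, m2}
Sat(b & ~q) = ∅
E[(b & ~q) U b]: least fixpoint, start Z0 = Sat(b) = {m1}, add states in Sat(b & ~q) with some successor in Z. Already a fixed point.
Sat(E[(b & ~q) U b]) = {m1}
AF E[(b & ~q) U b]: least fixpoint, start Z0 = {m1}, add states with every successor in Z. Already a fixed point.
Sat(AF E[(b & ~q) U b]) = {m1}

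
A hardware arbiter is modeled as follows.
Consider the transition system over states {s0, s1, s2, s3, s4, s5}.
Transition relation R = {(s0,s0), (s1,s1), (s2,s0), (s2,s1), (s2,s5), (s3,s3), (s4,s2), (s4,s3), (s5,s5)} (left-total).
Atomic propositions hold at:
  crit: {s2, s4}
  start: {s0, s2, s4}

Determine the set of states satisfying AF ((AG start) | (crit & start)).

{s0, s2, s4}

AG start: greatest fixpoint, start Z0 = {s0, s2, s4}, keep only states in Sat with every successor in Z. Z1 = {s0}; fixed.
Sat(AG start) = {s0}
Sat(crit & start) = {s2, s4}
Sat((AG start) | (crit & start)) = {s0, s2, s4}
AF ((AG start) | (crit & start)): least fixpoint, start Z0 = {s0, s2, s4}, add states with every successor in Z. Already a fixed point.
Sat(AF ((AG start) | (crit & start))) = {s0, s2, s4}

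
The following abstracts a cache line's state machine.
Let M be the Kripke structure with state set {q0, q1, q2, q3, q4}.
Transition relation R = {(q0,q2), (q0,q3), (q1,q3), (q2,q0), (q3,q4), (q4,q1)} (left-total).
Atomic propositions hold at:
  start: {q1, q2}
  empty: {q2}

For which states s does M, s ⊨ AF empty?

{q2}

AF empty: least fixpoint, start Z0 = {q2}, add states with every successor in Z. Already a fixed point.
Sat(AF empty) = {q2}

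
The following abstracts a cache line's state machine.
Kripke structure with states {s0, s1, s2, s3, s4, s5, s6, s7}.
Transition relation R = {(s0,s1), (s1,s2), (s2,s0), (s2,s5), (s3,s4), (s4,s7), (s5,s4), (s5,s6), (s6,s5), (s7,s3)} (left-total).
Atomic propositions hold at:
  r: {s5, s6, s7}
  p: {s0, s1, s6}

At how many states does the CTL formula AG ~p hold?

Sat(~p) = {s2, s3, s4, s5, s7}
AG ~p: greatest fixpoint, start Z0 = {s2, s3, s4, s5, s7}, keep only states in Sat with every successor in Z. Z1 = {s3, s4, s7}; fixed.
Sat(AG ~p) = {s3, s4, s7}
|Sat(AG ~p)| = |{s3, s4, s7}| = 3.

3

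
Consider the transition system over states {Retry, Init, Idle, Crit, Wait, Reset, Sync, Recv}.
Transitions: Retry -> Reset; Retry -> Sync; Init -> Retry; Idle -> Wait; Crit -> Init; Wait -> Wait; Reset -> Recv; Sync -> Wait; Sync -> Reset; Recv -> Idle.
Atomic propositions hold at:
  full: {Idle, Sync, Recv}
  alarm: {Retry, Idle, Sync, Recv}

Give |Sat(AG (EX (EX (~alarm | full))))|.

Sat(~alarm) = {Init, Crit, Wait, Reset}
Sat(~alarm | full) = {Init, Idle, Crit, Wait, Reset, Sync, Recv}
Sat(EX (~alarm | full)) = {s : some successor in {Init, Idle, Crit, Wait, Reset, Sync, Recv}} = {Retry, Idle, Crit, Wait, Reset, Sync, Recv}
Sat(EX (EX (~alarm | full))) = {s : some successor in {Retry, Idle, Crit, Wait, Reset, Sync, Recv}} = {Retry, Init, Idle, Wait, Reset, Sync, Recv}
AG (EX (EX (~alarm | full))): greatest fixpoint, start Z0 = {Retry, Init, Idle, Wait, Reset, Sync, Recv}, keep only states in Sat with every successor in Z. Already a fixed point.
Sat(AG (EX (EX (~alarm | full)))) = {Retry, Init, Idle, Wait, Reset, Sync, Recv}
|Sat(AG (EX (EX (~alarm | full))))| = |{Retry, Init, Idle, Wait, Reset, Sync, Recv}| = 7.

7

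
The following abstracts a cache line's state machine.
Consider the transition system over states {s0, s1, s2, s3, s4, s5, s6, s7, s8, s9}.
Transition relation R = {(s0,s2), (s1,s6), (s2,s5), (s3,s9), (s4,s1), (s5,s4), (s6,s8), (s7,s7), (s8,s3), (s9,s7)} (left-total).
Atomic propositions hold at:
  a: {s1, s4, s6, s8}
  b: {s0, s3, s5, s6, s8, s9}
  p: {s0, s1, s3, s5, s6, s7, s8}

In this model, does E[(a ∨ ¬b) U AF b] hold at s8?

Yes

Sat(¬b) = {s1, s2, s4, s7}
Sat(a ∨ ¬b) = {s1, s2, s4, s6, s7, s8}
AF b: least fixpoint, start Z0 = {s0, s3, s5, s6, s8, s9}, add states with every successor in Z. Z1 = {s0, s1, s2, s3, s5, s6, s8, s9}; Z2 = {s0, s1, s2, s3, s4, s5, s6, s8, s9}; fixed.
Sat(AF b) = {s0, s1, s2, s3, s4, s5, s6, s8, s9}
E[(a ∨ ¬b) U AF b]: least fixpoint, start Z0 = Sat(AF b) = {s0, s1, s2, s3, s4, s5, s6, s8, s9}, add states in Sat(a ∨ ¬b) with some successor in Z. Already a fixed point.
Sat(E[(a ∨ ¬b) U AF b]) = {s0, s1, s2, s3, s4, s5, s6, s8, s9}
s8 ∈ Sat(E[(a ∨ ¬b) U AF b]) = {s0, s1, s2, s3, s4, s5, s6, s8, s9}, so the formula holds at s8.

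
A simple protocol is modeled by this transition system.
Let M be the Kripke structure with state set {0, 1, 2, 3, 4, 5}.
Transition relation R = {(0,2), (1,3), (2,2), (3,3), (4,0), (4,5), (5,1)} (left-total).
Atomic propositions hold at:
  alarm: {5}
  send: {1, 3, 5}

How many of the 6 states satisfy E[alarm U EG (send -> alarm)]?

Sat(send -> alarm) = {0, 2, 4, 5}
EG (send -> alarm): greatest fixpoint, start Z0 = {0, 2, 4, 5}, keep only states in Sat with some successor in Z. Z1 = {0, 2, 4}; fixed.
Sat(EG (send -> alarm)) = {0, 2, 4}
E[alarm U EG (send -> alarm)]: least fixpoint, start Z0 = Sat(EG (send -> alarm)) = {0, 2, 4}, add states in Sat(alarm) with some successor in Z. Already a fixed point.
Sat(E[alarm U EG (send -> alarm)]) = {0, 2, 4}
|Sat(E[alarm U EG (send -> alarm)])| = |{0, 2, 4}| = 3.

3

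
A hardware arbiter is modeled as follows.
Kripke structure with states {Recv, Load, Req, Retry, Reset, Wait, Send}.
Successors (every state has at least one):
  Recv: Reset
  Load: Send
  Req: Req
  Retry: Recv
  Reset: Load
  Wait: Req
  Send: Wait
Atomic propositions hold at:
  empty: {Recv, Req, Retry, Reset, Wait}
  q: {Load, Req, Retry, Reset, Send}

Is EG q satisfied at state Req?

EG q: greatest fixpoint, start Z0 = {Load, Req, Retry, Reset, Send}, keep only states in Sat with some successor in Z. Z1 = {Load, Req, Reset}; Z2 = {Req, Reset}; Z3 = {Req}; fixed.
Sat(EG q) = {Req}
Req ∈ Sat(EG q) = {Req}, so the formula holds at Req.

Yes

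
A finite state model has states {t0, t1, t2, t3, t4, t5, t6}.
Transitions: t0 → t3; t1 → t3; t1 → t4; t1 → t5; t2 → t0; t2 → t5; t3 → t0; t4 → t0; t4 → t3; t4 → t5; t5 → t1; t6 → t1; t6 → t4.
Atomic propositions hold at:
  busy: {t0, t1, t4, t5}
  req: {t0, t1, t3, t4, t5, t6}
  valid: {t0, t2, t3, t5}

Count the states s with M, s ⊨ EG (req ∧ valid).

Sat(req ∧ valid) = {t0, t3, t5}
EG (req ∧ valid): greatest fixpoint, start Z0 = {t0, t3, t5}, keep only states in Sat with some successor in Z. Z1 = {t0, t3}; fixed.
Sat(EG (req ∧ valid)) = {t0, t3}
|Sat(EG (req ∧ valid))| = |{t0, t3}| = 2.

2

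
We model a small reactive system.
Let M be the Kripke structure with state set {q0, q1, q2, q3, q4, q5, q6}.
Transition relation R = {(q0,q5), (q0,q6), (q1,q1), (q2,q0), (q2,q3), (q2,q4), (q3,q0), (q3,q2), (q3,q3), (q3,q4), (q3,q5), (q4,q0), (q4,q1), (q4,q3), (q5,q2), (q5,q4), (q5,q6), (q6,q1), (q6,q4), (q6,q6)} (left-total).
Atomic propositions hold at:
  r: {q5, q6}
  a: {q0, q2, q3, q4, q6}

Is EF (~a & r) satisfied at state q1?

No

Sat(~a) = {q1, q5}
Sat(~a & r) = {q5}
EF (~a & r): least fixpoint, start Z0 = {q5}, add states with some successor in Z. Z1 = {q0, q3, q5}; Z2 = {q0, q2, q3, q4, q5}; Z3 = {q0, q2, q3, q4, q5, q6}; fixed.
Sat(EF (~a & r)) = {q0, q2, q3, q4, q5, q6}
q1 ∉ Sat(EF (~a & r)) = {q0, q2, q3, q4, q5, q6}, so the formula does not hold at q1.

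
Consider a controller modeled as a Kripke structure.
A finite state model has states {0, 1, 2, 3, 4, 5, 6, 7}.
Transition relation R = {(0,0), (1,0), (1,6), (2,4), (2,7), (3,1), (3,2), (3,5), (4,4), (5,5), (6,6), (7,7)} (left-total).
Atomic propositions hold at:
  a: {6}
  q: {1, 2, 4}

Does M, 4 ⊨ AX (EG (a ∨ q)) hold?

Yes

Sat(a ∨ q) = {1, 2, 4, 6}
EG (a ∨ q): greatest fixpoint, start Z0 = {1, 2, 4, 6}, keep only states in Sat with some successor in Z. Already a fixed point.
Sat(EG (a ∨ q)) = {1, 2, 4, 6}
Sat(AX (EG (a ∨ q))) = {s : every successor in {1, 2, 4, 6}} = {4, 6}
4 ∈ Sat(AX (EG (a ∨ q))) = {4, 6}, so the formula holds at 4.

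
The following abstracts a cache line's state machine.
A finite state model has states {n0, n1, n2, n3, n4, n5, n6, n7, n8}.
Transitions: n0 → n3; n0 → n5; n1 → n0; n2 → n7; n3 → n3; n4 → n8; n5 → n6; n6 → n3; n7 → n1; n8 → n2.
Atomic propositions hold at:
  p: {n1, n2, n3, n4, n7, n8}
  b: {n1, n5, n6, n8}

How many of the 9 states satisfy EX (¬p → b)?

8

Sat(¬p) = {n0, n5, n6}
Sat(¬p → b) = {n1, n2, n3, n4, n5, n6, n7, n8}
Sat(EX (¬p → b)) = {s : some successor in {n1, n2, n3, n4, n5, n6, n7, n8}} = {n0, n2, n3, n4, n5, n6, n7, n8}
|Sat(EX (¬p → b))| = |{n0, n2, n3, n4, n5, n6, n7, n8}| = 8.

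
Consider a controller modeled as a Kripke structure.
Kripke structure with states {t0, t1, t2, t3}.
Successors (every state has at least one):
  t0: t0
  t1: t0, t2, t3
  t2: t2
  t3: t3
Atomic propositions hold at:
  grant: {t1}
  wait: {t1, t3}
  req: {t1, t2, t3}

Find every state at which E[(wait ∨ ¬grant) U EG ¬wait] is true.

{t0, t1, t2}

Sat(¬grant) = {t0, t2, t3}
Sat(wait ∨ ¬grant) = {t0, t1, t2, t3}
Sat(¬wait) = {t0, t2}
EG ¬wait: greatest fixpoint, start Z0 = {t0, t2}, keep only states in Sat with some successor in Z. Already a fixed point.
Sat(EG ¬wait) = {t0, t2}
E[(wait ∨ ¬grant) U EG ¬wait]: least fixpoint, start Z0 = Sat(EG ¬wait) = {t0, t2}, add states in Sat(wait ∨ ¬grant) with some successor in Z. Z1 = {t0, t1, t2}; fixed.
Sat(E[(wait ∨ ¬grant) U EG ¬wait]) = {t0, t1, t2}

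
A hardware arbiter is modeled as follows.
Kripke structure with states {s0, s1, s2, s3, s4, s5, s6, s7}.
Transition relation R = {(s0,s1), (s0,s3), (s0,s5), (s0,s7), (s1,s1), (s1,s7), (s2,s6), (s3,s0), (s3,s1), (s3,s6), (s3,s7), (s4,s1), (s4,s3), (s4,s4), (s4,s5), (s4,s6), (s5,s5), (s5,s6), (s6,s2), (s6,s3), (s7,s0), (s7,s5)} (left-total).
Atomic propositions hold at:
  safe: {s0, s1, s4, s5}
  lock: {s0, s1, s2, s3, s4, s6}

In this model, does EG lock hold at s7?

EG lock: greatest fixpoint, start Z0 = {s0, s1, s2, s3, s4, s6}, keep only states in Sat with some successor in Z. Already a fixed point.
Sat(EG lock) = {s0, s1, s2, s3, s4, s6}
s7 ∉ Sat(EG lock) = {s0, s1, s2, s3, s4, s6}, so the formula does not hold at s7.

No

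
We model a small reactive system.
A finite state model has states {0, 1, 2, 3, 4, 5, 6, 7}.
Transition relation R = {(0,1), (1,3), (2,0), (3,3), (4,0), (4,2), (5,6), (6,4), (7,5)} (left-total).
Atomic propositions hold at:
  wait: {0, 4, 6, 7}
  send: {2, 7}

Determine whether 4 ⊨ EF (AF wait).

Yes

AF wait: least fixpoint, start Z0 = {0, 4, 6, 7}, add states with every successor in Z. Z1 = {0, 2, 4, 5, 6, 7}; fixed.
Sat(AF wait) = {0, 2, 4, 5, 6, 7}
EF (AF wait): least fixpoint, start Z0 = {0, 2, 4, 5, 6, 7}, add states with some successor in Z. Already a fixed point.
Sat(EF (AF wait)) = {0, 2, 4, 5, 6, 7}
4 ∈ Sat(EF (AF wait)) = {0, 2, 4, 5, 6, 7}, so the formula holds at 4.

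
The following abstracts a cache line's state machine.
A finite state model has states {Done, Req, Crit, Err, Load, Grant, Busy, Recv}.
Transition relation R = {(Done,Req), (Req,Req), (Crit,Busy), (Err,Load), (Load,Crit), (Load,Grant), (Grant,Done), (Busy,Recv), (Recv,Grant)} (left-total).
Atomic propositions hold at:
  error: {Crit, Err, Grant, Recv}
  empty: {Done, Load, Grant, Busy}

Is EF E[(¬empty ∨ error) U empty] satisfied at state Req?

No

Sat(¬empty) = {Req, Crit, Err, Recv}
Sat(¬empty ∨ error) = {Req, Crit, Err, Grant, Recv}
E[(¬empty ∨ error) U empty]: least fixpoint, start Z0 = Sat(empty) = {Done, Load, Grant, Busy}, add states in Sat(¬empty ∨ error) with some successor in Z. Z1 = {Done, Crit, Err, Load, Grant, Busy, Recv}; fixed.
Sat(E[(¬empty ∨ error) U empty]) = {Done, Crit, Err, Load, Grant, Busy, Recv}
EF E[(¬empty ∨ error) U empty]: least fixpoint, start Z0 = {Done, Crit, Err, Load, Grant, Busy, Recv}, add states with some successor in Z. Already a fixed point.
Sat(EF E[(¬empty ∨ error) U empty]) = {Done, Crit, Err, Load, Grant, Busy, Recv}
Req ∉ Sat(EF E[(¬empty ∨ error) U empty]) = {Done, Crit, Err, Load, Grant, Busy, Recv}, so the formula does not hold at Req.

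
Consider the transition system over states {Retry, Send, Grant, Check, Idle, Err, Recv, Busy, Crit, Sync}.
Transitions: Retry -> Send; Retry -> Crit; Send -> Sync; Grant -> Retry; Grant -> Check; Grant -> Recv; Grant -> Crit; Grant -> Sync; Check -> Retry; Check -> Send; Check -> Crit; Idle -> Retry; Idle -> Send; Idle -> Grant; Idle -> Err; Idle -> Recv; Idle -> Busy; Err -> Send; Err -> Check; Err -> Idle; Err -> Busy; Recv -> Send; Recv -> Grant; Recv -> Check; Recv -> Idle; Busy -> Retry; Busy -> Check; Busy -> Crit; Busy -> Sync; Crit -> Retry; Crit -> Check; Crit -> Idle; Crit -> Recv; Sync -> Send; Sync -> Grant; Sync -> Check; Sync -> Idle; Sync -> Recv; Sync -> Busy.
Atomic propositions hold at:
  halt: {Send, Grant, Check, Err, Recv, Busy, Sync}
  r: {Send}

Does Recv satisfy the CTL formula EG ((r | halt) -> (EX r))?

Sat(r | halt) = {Send, Grant, Check, Err, Recv, Busy, Sync}
Sat(EX r) = {s : some successor in {Send}} = {Retry, Check, Idle, Err, Recv, Sync}
Sat((r | halt) -> (EX r)) = {Retry, Check, Idle, Err, Recv, Crit, Sync}
EG ((r | halt) -> (EX r)): greatest fixpoint, start Z0 = {Retry, Check, Idle, Err, Recv, Crit, Sync}, keep only states in Sat with some successor in Z. Already a fixed point.
Sat(EG ((r | halt) -> (EX r))) = {Retry, Check, Idle, Err, Recv, Crit, Sync}
Recv ∈ Sat(EG ((r | halt) -> (EX r))) = {Retry, Check, Idle, Err, Recv, Crit, Sync}, so the formula holds at Recv.

Yes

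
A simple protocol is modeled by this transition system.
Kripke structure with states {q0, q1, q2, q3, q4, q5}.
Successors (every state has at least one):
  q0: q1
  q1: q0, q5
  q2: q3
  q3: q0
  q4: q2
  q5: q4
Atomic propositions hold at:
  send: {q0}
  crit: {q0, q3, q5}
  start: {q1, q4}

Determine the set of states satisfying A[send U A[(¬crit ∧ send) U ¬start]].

{q0, q2, q3, q5}

Sat(¬crit) = {q1, q2, q4}
Sat(¬crit ∧ send) = ∅
Sat(¬start) = {q0, q2, q3, q5}
A[(¬crit ∧ send) U ¬start]: least fixpoint, start Z0 = Sat(¬start) = {q0, q2, q3, q5}, add states in Sat(¬crit ∧ send) with every successor in Z. Already a fixed point.
Sat(A[(¬crit ∧ send) U ¬start]) = {q0, q2, q3, q5}
A[send U A[(¬crit ∧ send) U ¬start]]: least fixpoint, start Z0 = Sat(A[(¬crit ∧ send) U ¬start]) = {q0, q2, q3, q5}, add states in Sat(send) with every successor in Z. Already a fixed point.
Sat(A[send U A[(¬crit ∧ send) U ¬start]]) = {q0, q2, q3, q5}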